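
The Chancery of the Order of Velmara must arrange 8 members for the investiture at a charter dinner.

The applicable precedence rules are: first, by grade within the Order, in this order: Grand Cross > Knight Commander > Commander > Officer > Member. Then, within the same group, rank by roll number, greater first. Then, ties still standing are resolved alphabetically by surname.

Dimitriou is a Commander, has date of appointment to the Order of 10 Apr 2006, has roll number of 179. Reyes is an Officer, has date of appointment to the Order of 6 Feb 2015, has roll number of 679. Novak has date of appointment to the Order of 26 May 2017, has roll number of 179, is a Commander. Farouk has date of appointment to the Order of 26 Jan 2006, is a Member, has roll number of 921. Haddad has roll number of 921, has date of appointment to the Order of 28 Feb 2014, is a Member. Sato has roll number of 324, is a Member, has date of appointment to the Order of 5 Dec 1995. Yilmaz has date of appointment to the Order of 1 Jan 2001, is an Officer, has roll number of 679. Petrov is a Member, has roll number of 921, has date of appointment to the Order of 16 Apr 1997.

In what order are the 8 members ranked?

By grade within the Order: Dimitriou and Novak (Commander); then Reyes and Yilmaz (Officer); then Farouk, Haddad, Petrov and Sato (Member).
Dimitriou and Novak both have roll number 179, so the next rule applies.
Among Dimitriou and Novak, alphabetically by surname: Dimitriou before Novak.
Reyes and Yilmaz both have roll number 679, so the next rule applies.
Among Reyes and Yilmaz, alphabetically by surname: Reyes before Yilmaz.
Among Farouk, Haddad, Petrov and Sato, by roll number (higher first): Farouk, Haddad and Petrov (921) before Sato (324).
Among Farouk, Haddad and Petrov, alphabetically by surname: Farouk before Haddad before Petrov.
Full order: Dimitriou, Novak, Reyes, Yilmaz, Farouk, Haddad, Petrov, Sato.

Dimitriou, Novak, Reyes, Yilmaz, Farouk, Haddad, Petrov, Sato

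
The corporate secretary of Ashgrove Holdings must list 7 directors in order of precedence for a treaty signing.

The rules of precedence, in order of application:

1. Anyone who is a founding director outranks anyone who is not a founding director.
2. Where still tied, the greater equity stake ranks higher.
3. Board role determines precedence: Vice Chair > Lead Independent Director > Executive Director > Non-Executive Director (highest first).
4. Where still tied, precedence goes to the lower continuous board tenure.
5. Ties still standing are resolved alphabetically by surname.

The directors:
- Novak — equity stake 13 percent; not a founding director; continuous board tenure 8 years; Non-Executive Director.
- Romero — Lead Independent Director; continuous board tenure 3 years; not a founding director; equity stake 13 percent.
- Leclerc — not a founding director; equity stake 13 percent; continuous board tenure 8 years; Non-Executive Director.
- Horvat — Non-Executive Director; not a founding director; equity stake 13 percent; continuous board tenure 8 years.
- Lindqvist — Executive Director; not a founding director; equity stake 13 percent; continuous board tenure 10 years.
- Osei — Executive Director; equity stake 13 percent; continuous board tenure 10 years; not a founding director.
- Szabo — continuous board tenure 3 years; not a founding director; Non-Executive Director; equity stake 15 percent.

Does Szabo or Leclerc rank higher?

By the first rule: Szabo, Romero, Lindqvist, Osei, Horvat, Leclerc and Novak (each not a founding director).
Among Szabo, Romero, Lindqvist, Osei, Horvat, Leclerc and Novak, by equity stake (higher first): Szabo (15 percent) before Romero, Lindqvist, Osei, Horvat, Leclerc and Novak (13 percent).
Among Romero, Lindqvist, Osei, Horvat, Leclerc and Novak, by board role: Romero (Lead Independent Director) before Lindqvist and Osei (Executive Director) before Horvat, Leclerc and Novak (Non-Executive Director).
Lindqvist and Osei both have continuous board tenure 10 years, so the next rule applies.
Among Lindqvist and Osei, alphabetically by surname: Lindqvist before Osei.
Horvat, Leclerc and Novak all have continuous board tenure 8 years, so the next rule applies.
Among Horvat, Leclerc and Novak, alphabetically by surname: Horvat before Leclerc before Novak.
So Szabo takes precedence.

Szabo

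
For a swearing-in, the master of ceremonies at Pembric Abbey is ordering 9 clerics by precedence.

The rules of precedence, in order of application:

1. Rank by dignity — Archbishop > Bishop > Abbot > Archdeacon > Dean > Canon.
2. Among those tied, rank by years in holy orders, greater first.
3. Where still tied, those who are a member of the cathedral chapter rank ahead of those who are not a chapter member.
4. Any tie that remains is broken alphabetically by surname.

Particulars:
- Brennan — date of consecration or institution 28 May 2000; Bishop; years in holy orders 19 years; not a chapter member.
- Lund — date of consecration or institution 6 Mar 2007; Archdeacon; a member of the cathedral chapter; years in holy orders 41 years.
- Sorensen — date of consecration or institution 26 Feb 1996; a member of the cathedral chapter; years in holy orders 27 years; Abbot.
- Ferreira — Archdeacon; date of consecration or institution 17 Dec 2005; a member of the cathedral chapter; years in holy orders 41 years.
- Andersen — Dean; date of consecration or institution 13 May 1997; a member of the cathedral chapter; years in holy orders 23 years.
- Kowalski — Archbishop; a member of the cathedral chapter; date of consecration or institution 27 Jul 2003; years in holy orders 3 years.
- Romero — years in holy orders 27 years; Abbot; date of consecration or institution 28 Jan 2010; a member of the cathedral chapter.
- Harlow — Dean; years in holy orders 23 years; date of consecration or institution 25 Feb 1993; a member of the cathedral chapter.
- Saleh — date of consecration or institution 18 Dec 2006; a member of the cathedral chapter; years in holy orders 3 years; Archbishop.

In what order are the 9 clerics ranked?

By dignity: Kowalski and Saleh (Archbishop); then Brennan (Bishop); then Romero and Sorensen (Abbot); then Ferreira and Lund (Archdeacon); then Andersen and Harlow (Dean).
Kowalski and Saleh both have years in holy orders 3 years, so the next rule applies.
Kowalski and Saleh are each a member of the cathedral chapter, so the next rule applies.
Among Kowalski and Saleh, alphabetically by surname: Kowalski before Saleh.
Romero and Sorensen both have years in holy orders 27 years, so the next rule applies.
Romero and Sorensen are each a member of the cathedral chapter, so the next rule applies.
Among Romero and Sorensen, alphabetically by surname: Romero before Sorensen.
Ferreira and Lund both have years in holy orders 41 years, so the next rule applies.
Ferreira and Lund are each a member of the cathedral chapter, so the next rule applies.
Among Ferreira and Lund, alphabetically by surname: Ferreira before Lund.
Andersen and Harlow both have years in holy orders 23 years, so the next rule applies.
Andersen and Harlow are each a member of the cathedral chapter, so the next rule applies.
Among Andersen and Harlow, alphabetically by surname: Andersen before Harlow.
Full order: Kowalski, Saleh, Brennan, Romero, Sorensen, Ferreira, Lund, Andersen, Harlow.

Kowalski, Saleh, Brennan, Romero, Sorensen, Ferreira, Lund, Andersen, Harlow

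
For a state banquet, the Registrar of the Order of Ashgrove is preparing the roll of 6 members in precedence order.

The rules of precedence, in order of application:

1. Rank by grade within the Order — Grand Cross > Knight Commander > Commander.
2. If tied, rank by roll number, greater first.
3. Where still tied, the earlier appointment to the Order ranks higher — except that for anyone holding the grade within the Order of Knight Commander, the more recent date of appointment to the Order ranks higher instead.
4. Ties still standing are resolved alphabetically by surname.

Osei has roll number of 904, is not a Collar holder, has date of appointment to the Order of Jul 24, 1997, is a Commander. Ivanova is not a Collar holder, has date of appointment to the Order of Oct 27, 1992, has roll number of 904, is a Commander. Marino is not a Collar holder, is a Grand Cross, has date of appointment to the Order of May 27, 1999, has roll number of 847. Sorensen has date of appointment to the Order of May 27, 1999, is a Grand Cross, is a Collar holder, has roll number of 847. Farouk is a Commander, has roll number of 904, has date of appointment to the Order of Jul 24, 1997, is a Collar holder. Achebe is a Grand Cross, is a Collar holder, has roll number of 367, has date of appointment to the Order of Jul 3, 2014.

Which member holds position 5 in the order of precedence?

Farouk

By grade within the Order: Marino, Sorensen and Achebe (Grand Cross); then Ivanova, Farouk and Osei (Commander).
Among Marino, Sorensen and Achebe, by roll number (higher first): Marino and Sorensen (847) before Achebe (367).
Marino and Sorensen both have date of appointment to the Order May 27, 1999, so the next rule applies.
Among Marino and Sorensen, alphabetically by surname: Marino before Sorensen.
Ivanova, Farouk and Osei all have roll number 904, so the next rule applies.
Among Ivanova, Farouk and Osei, by date of appointment to the Order (earlier first): Ivanova (Oct 27, 1992) before Farouk and Osei (Jul 24, 1997).
Among Farouk and Osei, alphabetically by surname: Farouk before Osei.
Order: Marino, Sorensen, Achebe, Ivanova, Farouk, Osei.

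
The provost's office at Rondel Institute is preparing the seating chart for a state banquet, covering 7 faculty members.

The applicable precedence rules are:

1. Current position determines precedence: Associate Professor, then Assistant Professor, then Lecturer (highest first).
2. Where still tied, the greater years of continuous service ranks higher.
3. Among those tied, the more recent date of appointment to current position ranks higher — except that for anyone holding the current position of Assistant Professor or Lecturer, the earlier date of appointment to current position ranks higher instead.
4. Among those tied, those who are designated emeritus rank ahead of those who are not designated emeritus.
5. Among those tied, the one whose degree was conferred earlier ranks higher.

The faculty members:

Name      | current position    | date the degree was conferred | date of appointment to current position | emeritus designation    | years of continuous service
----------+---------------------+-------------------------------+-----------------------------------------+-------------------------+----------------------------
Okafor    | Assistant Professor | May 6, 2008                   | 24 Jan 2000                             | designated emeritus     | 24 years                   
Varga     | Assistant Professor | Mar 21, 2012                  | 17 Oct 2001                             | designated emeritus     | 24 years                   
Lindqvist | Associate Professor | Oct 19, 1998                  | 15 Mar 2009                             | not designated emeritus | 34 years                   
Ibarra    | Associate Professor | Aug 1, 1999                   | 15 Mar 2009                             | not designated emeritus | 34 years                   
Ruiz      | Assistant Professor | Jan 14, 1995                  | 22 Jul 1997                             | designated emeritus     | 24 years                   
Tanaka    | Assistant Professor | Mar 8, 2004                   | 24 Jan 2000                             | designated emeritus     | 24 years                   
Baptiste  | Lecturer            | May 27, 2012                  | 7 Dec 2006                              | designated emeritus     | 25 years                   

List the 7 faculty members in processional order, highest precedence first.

Lindqvist, Ibarra, Ruiz, Tanaka, Okafor, Varga, Baptiste

By current position: Lindqvist and Ibarra (Associate Professor); then Ruiz, Tanaka, Okafor and Varga (Assistant Professor); then Baptiste (Lecturer).
Lindqvist and Ibarra both have years of continuous service 34 years, so the next rule applies.
Lindqvist and Ibarra both have date of appointment to current position 15 Mar 2009, so the next rule applies.
Lindqvist and Ibarra are each not designated emeritus, so the next rule applies.
Among Lindqvist and Ibarra, by date the degree was conferred (earlier first): Lindqvist (Oct 19, 1998) before Ibarra (Aug 1, 1999).
Ruiz, Tanaka, Okafor and Varga all have years of continuous service 24 years, so the next rule applies.
Among Ruiz, Tanaka, Okafor and Varga, by date of appointment to current position (earlier first) (reversed rule for this group): Ruiz (22 Jul 1997) before Tanaka and Okafor (24 Jan 2000) before Varga (17 Oct 2001).
Tanaka and Okafor are each designated emeritus, so the next rule applies.
Among Tanaka and Okafor, by date the degree was conferred (earlier first): Tanaka (Mar 8, 2004) before Okafor (May 6, 2008).
Full order: Lindqvist, Ibarra, Ruiz, Tanaka, Okafor, Varga, Baptiste.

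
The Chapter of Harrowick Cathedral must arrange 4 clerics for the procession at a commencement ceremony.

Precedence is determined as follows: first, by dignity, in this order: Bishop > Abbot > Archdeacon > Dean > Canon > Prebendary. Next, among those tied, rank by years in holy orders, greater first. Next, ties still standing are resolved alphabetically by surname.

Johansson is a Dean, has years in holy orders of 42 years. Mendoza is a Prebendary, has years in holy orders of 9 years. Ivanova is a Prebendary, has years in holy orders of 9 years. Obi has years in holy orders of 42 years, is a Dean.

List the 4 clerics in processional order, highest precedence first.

By dignity: Johansson and Obi (Dean); then Ivanova and Mendoza (Prebendary).
Johansson and Obi both have years in holy orders 42 years, so the next rule applies.
Among Johansson and Obi, alphabetically by surname: Johansson before Obi.
Ivanova and Mendoza both have years in holy orders 9 years, so the next rule applies.
Among Ivanova and Mendoza, alphabetically by surname: Ivanova before Mendoza.
Full order: Johansson, Obi, Ivanova, Mendoza.

Johansson, Obi, Ivanova, Mendoza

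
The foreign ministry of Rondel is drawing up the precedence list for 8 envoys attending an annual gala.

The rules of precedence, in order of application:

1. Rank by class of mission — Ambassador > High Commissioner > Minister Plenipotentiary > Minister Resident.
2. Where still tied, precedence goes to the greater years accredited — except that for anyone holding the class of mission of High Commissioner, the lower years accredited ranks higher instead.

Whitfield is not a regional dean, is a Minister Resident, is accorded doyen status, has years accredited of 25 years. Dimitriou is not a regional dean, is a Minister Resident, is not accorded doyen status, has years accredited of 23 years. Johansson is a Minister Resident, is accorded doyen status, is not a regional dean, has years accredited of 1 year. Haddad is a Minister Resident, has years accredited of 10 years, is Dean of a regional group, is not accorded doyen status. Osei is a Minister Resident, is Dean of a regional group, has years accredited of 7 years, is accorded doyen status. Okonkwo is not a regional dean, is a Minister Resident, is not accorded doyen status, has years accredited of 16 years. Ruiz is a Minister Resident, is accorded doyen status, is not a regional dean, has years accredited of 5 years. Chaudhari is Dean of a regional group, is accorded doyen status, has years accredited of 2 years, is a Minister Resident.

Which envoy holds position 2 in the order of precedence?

Dimitriou

By class of mission: Whitfield, Dimitriou, Okonkwo, Haddad, Osei, Ruiz, Chaudhari and Johansson (Minister Resident).
Among Whitfield, Dimitriou, Okonkwo, Haddad, Osei, Ruiz, Chaudhari and Johansson, by years accredited (higher first): Whitfield (25 years) before Dimitriou (23 years) before Okonkwo (16 years) before Haddad (10 years) before Osei (7 years) before Ruiz (5 years) before Chaudhari (2 years) before Johansson (1 year).
Order: Whitfield, Dimitriou, Okonkwo, Haddad, Osei, Ruiz, Chaudhari, Johansson.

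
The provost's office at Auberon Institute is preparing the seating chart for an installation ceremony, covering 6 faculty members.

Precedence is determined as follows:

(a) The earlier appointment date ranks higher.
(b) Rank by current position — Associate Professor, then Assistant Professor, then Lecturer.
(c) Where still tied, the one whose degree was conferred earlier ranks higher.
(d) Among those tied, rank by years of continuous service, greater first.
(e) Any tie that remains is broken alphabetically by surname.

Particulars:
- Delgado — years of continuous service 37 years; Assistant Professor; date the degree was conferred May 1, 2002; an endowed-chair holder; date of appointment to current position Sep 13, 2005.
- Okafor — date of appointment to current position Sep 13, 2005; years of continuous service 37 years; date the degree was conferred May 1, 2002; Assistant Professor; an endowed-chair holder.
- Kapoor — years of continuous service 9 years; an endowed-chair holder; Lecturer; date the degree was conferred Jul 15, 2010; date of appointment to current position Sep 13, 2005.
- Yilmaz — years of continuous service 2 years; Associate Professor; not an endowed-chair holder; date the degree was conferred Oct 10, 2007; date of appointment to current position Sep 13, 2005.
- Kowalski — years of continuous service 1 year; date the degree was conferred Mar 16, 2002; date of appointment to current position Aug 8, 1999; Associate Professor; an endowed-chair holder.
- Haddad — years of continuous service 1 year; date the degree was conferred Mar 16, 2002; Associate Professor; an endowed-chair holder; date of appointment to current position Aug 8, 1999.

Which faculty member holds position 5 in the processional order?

By date of appointment to current position (earlier first): Haddad and Kowalski (both Aug 8, 1999); then Yilmaz, Delgado, Okafor and Kapoor (each Sep 13, 2005).
Haddad and Kowalski are each Associate Professor, so the next rule applies.
Haddad and Kowalski both have date the degree was conferred Mar 16, 2002, so the next rule applies.
Haddad and Kowalski both have years of continuous service 1 year, so the next rule applies.
Among Haddad and Kowalski, alphabetically by surname: Haddad before Kowalski.
Among Yilmaz, Delgado, Okafor and Kapoor, by current position: Yilmaz (Associate Professor) before Delgado and Okafor (Assistant Professor) before Kapoor (Lecturer).
Delgado and Okafor both have date the degree was conferred May 1, 2002, so the next rule applies.
Delgado and Okafor both have years of continuous service 37 years, so the next rule applies.
Among Delgado and Okafor, alphabetically by surname: Delgado before Okafor.
Order: Haddad, Kowalski, Yilmaz, Delgado, Okafor, Kapoor.

Okafor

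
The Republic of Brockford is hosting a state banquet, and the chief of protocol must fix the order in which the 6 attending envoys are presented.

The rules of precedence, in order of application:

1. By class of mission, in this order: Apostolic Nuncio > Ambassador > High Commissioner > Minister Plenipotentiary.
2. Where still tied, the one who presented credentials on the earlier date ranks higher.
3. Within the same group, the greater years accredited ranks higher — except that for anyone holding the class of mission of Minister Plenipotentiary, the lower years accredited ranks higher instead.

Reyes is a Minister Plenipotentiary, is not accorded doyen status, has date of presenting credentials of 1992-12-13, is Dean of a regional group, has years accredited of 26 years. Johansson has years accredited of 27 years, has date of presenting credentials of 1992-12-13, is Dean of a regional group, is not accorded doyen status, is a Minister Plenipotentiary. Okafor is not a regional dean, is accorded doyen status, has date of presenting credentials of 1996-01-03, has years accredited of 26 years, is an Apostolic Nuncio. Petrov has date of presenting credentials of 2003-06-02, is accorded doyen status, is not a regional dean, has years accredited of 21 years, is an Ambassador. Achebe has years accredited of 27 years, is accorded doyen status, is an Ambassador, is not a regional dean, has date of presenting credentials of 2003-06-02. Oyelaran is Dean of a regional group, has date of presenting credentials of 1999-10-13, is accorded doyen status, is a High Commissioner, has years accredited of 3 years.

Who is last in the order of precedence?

By class of mission: Okafor (Apostolic Nuncio); then Achebe and Petrov (Ambassador); then Oyelaran (High Commissioner); then Reyes and Johansson (Minister Plenipotentiary).
Achebe and Petrov both have date of presenting credentials 2003-06-02, so the next rule applies.
Among Achebe and Petrov, by years accredited (higher first): Achebe (27 years) before Petrov (21 years).
Reyes and Johansson both have date of presenting credentials 1992-12-13, so the next rule applies.
Among Reyes and Johansson, by years accredited (lower first) (reversed rule for this group): Reyes (26 years) before Johansson (27 years).
Order: Okafor, Achebe, Petrov, Oyelaran, Reyes, Johansson.

Johansson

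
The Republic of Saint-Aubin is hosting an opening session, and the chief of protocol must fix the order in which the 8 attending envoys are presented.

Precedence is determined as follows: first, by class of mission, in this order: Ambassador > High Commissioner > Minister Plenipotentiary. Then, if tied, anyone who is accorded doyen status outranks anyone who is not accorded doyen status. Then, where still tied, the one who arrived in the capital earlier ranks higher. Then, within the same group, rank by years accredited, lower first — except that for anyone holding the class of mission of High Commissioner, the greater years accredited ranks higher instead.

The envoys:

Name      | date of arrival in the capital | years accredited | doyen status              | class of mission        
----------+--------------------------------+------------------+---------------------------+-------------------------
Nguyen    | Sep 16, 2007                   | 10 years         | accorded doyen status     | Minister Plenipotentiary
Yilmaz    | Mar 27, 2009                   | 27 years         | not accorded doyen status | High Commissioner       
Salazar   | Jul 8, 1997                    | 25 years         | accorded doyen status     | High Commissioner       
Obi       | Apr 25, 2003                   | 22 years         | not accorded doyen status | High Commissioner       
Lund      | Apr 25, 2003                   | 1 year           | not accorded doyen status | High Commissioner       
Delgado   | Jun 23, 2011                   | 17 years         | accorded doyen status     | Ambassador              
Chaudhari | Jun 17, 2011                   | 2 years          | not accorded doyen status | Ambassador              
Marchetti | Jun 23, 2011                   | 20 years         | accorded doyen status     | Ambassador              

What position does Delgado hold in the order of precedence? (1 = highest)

1

By class of mission: Delgado, Marchetti and Chaudhari (Ambassador); then Salazar, Obi, Lund and Yilmaz (High Commissioner); then Nguyen (Minister Plenipotentiary).
Among Delgado, Marchetti and Chaudhari, accorded doyen status before not accorded doyen status: Delgado and Marchetti (accorded doyen status) before Chaudhari (not accorded doyen status).
Delgado and Marchetti both have date of arrival in the capital Jun 23, 2011, so the next rule applies.
Among Delgado and Marchetti, by years accredited (lower first): Delgado (17 years) before Marchetti (20 years).
Among Salazar, Obi, Lund and Yilmaz, accorded doyen status before not accorded doyen status: Salazar (accorded doyen status) before Obi, Lund and Yilmaz (not accorded doyen status).
Among Obi, Lund and Yilmaz, by date of arrival in the capital (earlier first): Obi and Lund (Apr 25, 2003) before Yilmaz (Mar 27, 2009).
Among Obi and Lund, by years accredited (higher first) (reversed rule for this group): Obi (22 years) before Lund (1 year).
Order: Delgado, Marchetti, Chaudhari, Salazar, Obi, Lund, Yilmaz, Nguyen. So position 1.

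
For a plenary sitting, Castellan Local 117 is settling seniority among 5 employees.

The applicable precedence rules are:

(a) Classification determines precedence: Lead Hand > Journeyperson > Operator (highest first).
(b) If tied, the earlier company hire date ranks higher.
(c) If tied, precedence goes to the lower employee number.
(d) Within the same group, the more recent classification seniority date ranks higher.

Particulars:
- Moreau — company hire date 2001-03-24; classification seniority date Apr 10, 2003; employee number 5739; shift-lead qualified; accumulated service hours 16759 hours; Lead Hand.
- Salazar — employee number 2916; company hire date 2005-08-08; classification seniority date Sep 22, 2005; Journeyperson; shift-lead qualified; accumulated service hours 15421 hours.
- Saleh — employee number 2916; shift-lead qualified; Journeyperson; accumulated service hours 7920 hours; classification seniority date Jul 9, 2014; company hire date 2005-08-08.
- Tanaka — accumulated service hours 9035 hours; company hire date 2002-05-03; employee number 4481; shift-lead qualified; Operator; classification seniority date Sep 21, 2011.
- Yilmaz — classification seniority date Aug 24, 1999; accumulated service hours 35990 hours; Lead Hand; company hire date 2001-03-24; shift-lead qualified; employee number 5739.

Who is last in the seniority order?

Tanaka

By classification: Moreau and Yilmaz (Lead Hand); then Saleh and Salazar (Journeyperson); then Tanaka (Operator).
Moreau and Yilmaz both have company hire date 2001-03-24, so the next rule applies.
Moreau and Yilmaz both have employee number 5739, so the next rule applies.
Among Moreau and Yilmaz, by classification seniority date (later first): Moreau (Apr 10, 2003) before Yilmaz (Aug 24, 1999).
Saleh and Salazar both have company hire date 2005-08-08, so the next rule applies.
Saleh and Salazar both have employee number 2916, so the next rule applies.
Among Saleh and Salazar, by classification seniority date (later first): Saleh (Jul 9, 2014) before Salazar (Sep 22, 2005).
Order: Moreau, Yilmaz, Saleh, Salazar, Tanaka.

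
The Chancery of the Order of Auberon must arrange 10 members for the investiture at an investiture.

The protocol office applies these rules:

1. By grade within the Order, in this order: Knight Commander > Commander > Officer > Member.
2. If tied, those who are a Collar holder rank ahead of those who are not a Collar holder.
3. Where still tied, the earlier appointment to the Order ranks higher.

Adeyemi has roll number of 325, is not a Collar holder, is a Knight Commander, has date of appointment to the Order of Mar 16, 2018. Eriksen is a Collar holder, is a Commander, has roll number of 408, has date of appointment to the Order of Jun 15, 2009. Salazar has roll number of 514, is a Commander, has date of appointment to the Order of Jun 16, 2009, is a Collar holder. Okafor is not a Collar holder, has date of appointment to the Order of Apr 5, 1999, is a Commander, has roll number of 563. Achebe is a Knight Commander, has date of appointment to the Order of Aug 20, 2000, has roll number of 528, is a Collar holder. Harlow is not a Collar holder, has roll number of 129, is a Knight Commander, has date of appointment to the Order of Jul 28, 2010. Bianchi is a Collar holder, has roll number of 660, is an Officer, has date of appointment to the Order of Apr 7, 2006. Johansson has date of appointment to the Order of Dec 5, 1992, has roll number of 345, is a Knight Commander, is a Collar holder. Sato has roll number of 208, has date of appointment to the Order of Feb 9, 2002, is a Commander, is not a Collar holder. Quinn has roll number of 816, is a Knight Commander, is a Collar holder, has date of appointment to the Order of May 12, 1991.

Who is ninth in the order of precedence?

By grade within the Order: Quinn, Johansson, Achebe, Harlow and Adeyemi (Knight Commander); then Eriksen, Salazar, Okafor and Sato (Commander); then Bianchi (Officer).
Among Quinn, Johansson, Achebe, Harlow and Adeyemi, a Collar holder before not a Collar holder: Quinn, Johansson and Achebe (a Collar holder) before Harlow and Adeyemi (not a Collar holder).
Among Quinn, Johansson and Achebe, by date of appointment to the Order (earlier first): Quinn (May 12, 1991) before Johansson (Dec 5, 1992) before Achebe (Aug 20, 2000).
Among Harlow and Adeyemi, by date of appointment to the Order (earlier first): Harlow (Jul 28, 2010) before Adeyemi (Mar 16, 2018).
Among Eriksen, Salazar, Okafor and Sato, a Collar holder before not a Collar holder: Eriksen and Salazar (a Collar holder) before Okafor and Sato (not a Collar holder).
Among Eriksen and Salazar, by date of appointment to the Order (earlier first): Eriksen (Jun 15, 2009) before Salazar (Jun 16, 2009).
Among Okafor and Sato, by date of appointment to the Order (earlier first): Okafor (Apr 5, 1999) before Sato (Feb 9, 2002).
Order: Quinn, Johansson, Achebe, Harlow, Adeyemi, Eriksen, Salazar, Okafor, Sato, Bianchi.

Sato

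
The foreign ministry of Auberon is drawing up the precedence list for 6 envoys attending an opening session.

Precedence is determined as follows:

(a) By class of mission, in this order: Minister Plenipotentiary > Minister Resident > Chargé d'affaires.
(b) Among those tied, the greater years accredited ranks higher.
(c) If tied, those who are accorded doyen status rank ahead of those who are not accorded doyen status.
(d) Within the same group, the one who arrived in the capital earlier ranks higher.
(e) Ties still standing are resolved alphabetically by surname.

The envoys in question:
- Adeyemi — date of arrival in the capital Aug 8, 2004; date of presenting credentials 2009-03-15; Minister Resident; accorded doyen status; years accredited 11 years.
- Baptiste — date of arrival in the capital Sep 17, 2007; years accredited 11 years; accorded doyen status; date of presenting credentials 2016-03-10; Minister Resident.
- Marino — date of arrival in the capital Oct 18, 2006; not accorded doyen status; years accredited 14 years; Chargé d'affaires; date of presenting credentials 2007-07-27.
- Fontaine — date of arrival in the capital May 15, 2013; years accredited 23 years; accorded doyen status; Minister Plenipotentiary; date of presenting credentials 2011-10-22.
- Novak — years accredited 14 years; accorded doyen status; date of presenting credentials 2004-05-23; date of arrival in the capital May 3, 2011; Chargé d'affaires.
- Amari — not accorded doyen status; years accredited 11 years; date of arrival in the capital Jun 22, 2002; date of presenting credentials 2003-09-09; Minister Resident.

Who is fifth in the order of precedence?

Novak

By class of mission: Fontaine (Minister Plenipotentiary); then Adeyemi, Baptiste and Amari (Minister Resident); then Novak and Marino (Chargé d'affaires).
Adeyemi, Baptiste and Amari all have years accredited 11 years, so the next rule applies.
Among Adeyemi, Baptiste and Amari, accorded doyen status before not accorded doyen status: Adeyemi and Baptiste (accorded doyen status) before Amari (not accorded doyen status).
Among Adeyemi and Baptiste, by date of arrival in the capital (earlier first): Adeyemi (Aug 8, 2004) before Baptiste (Sep 17, 2007).
Novak and Marino both have years accredited 14 years, so the next rule applies.
Among Novak and Marino, accorded doyen status before not accorded doyen status: Novak (accorded doyen status) before Marino (not accorded doyen status).
Order: Fontaine, Adeyemi, Baptiste, Amari, Novak, Marino.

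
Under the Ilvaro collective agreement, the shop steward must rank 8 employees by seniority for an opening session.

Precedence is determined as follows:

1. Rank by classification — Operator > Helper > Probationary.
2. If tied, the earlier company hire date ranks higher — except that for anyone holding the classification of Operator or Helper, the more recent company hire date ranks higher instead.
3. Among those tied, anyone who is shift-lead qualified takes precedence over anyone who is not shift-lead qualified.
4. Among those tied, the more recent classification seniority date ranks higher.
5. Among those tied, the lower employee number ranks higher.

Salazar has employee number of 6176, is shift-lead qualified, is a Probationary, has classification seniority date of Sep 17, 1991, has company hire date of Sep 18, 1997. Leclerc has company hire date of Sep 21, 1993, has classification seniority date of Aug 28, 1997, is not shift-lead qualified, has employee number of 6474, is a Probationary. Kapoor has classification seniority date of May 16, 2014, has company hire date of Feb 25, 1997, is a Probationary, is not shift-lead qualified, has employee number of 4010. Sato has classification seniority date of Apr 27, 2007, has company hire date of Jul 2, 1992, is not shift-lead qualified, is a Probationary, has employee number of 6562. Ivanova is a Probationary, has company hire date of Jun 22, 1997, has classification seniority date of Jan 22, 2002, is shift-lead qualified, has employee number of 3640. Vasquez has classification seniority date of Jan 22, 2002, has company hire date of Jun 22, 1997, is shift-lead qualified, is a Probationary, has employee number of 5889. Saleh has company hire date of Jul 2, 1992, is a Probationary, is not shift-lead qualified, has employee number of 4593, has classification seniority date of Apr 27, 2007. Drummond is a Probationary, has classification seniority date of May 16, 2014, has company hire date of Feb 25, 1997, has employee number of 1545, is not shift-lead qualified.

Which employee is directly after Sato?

Leclerc

By classification: Saleh, Sato, Leclerc, Drummond, Kapoor, Ivanova, Vasquez and Salazar (Probationary).
Among Saleh, Sato, Leclerc, Drummond, Kapoor, Ivanova, Vasquez and Salazar, by company hire date (earlier first): Saleh and Sato (Jul 2, 1992) before Leclerc (Sep 21, 1993) before Drummond and Kapoor (Feb 25, 1997) before Ivanova and Vasquez (Jun 22, 1997) before Salazar (Sep 18, 1997).
Saleh and Sato are each not shift-lead qualified, so the next rule applies.
Saleh and Sato both have classification seniority date Apr 27, 2007, so the next rule applies.
Among Saleh and Sato, by employee number (lower first): Saleh (4593) before Sato (6562).
Drummond and Kapoor are each not shift-lead qualified, so the next rule applies.
Drummond and Kapoor both have classification seniority date May 16, 2014, so the next rule applies.
Among Drummond and Kapoor, by employee number (lower first): Drummond (1545) before Kapoor (4010).
Ivanova and Vasquez are each shift-lead qualified, so the next rule applies.
Ivanova and Vasquez both have classification seniority date Jan 22, 2002, so the next rule applies.
Among Ivanova and Vasquez, by employee number (lower first): Ivanova (3640) before Vasquez (5889).
Order: Saleh, Sato, Leclerc, Drummond, Kapoor, Ivanova, Vasquez, Salazar.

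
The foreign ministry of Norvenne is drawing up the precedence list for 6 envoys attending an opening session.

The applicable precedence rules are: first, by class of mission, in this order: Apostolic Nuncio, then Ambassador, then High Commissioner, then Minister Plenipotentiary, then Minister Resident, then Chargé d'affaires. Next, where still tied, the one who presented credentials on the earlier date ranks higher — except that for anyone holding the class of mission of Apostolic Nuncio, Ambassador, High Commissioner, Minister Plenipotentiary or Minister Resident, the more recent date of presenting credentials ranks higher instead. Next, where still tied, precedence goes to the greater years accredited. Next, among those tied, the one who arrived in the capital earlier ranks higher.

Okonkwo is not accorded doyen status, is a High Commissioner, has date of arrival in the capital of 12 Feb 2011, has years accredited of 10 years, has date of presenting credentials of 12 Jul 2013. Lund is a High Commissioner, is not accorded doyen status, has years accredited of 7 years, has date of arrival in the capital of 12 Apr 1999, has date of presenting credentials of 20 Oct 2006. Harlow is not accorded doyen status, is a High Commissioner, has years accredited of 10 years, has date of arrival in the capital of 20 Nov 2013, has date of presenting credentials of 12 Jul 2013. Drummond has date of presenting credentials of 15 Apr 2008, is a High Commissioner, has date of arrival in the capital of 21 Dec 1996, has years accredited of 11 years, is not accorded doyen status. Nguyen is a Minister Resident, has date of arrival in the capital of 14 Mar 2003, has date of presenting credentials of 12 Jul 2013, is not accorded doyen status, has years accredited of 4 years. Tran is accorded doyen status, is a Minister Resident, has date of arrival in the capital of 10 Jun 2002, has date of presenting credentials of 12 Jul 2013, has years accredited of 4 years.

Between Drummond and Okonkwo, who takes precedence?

By class of mission: Okonkwo, Harlow, Drummond and Lund (High Commissioner); then Tran and Nguyen (Minister Resident).
Among Okonkwo, Harlow, Drummond and Lund, by date of presenting credentials (later first) (reversed rule for this group): Okonkwo and Harlow (12 Jul 2013) before Drummond (15 Apr 2008) before Lund (20 Oct 2006).
Okonkwo and Harlow both have years accredited 10 years, so the next rule applies.
Among Okonkwo and Harlow, by date of arrival in the capital (earlier first): Okonkwo (12 Feb 2011) before Harlow (20 Nov 2013).
Tran and Nguyen both have date of presenting credentials 12 Jul 2013, so the next rule applies.
Tran and Nguyen both have years accredited 4 years, so the next rule applies.
Among Tran and Nguyen, by date of arrival in the capital (earlier first): Tran (10 Jun 2002) before Nguyen (14 Mar 2003).
So Okonkwo takes precedence.

Okonkwo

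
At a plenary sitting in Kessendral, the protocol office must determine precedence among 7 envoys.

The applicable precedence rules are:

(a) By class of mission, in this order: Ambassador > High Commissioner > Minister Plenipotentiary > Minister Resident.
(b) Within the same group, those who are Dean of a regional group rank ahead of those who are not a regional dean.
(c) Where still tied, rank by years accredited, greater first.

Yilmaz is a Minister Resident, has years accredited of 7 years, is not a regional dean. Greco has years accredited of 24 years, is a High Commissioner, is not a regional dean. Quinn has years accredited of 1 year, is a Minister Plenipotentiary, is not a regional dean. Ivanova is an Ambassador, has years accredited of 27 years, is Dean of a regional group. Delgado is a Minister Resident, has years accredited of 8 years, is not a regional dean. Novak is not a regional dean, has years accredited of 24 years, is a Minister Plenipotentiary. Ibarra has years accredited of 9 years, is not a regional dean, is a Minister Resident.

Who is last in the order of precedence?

Yilmaz

By class of mission: Ivanova (Ambassador); then Greco (High Commissioner); then Novak and Quinn (Minister Plenipotentiary); then Ibarra, Delgado and Yilmaz (Minister Resident).
Novak and Quinn are each not a regional dean, so the next rule applies.
Among Novak and Quinn, by years accredited (higher first): Novak (24 years) before Quinn (1 year).
Ibarra, Delgado and Yilmaz are each not a regional dean, so the next rule applies.
Among Ibarra, Delgado and Yilmaz, by years accredited (higher first): Ibarra (9 years) before Delgado (8 years) before Yilmaz (7 years).
Order: Ivanova, Greco, Novak, Quinn, Ibarra, Delgado, Yilmaz.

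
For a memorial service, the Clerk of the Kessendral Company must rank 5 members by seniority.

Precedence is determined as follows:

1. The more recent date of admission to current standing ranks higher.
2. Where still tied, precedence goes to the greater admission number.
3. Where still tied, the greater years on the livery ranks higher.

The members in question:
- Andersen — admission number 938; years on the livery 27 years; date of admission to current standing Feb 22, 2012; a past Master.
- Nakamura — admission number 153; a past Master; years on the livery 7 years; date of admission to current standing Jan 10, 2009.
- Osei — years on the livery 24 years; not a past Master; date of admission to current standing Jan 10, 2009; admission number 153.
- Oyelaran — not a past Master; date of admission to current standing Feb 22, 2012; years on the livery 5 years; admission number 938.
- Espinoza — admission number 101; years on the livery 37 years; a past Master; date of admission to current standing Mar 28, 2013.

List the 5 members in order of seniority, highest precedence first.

Espinoza, Andersen, Oyelaran, Osei, Nakamura

By date of admission to current standing (later first): Espinoza (Mar 28, 2013); then Andersen and Oyelaran (both Feb 22, 2012); then Osei and Nakamura (both Jan 10, 2009).
Andersen and Oyelaran both have admission number 938, so the next rule applies.
Among Andersen and Oyelaran, by years on the livery (higher first): Andersen (27 years) before Oyelaran (5 years).
Osei and Nakamura both have admission number 153, so the next rule applies.
Among Osei and Nakamura, by years on the livery (higher first): Osei (24 years) before Nakamura (7 years).
Full order: Espinoza, Andersen, Oyelaran, Osei, Nakamura.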